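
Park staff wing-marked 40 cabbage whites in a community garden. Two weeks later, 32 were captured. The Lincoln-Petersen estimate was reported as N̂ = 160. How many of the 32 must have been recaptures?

R = 8

From N = M·C/R: R = M·C / N = 40·32 / 160 = 1280 / 160 = 8.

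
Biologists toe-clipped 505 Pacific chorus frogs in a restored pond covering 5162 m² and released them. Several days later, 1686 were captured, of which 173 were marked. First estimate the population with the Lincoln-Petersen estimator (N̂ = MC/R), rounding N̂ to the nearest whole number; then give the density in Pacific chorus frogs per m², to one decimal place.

density ≈ 1.0 Pacific chorus frogs per m²

N̂ = 505·1686/173 = 851430/173 ≈ 4921.6 → 4922
Density = N̂ / area = 4922 / 5162 ≈ 0.95 → 1.0 per m²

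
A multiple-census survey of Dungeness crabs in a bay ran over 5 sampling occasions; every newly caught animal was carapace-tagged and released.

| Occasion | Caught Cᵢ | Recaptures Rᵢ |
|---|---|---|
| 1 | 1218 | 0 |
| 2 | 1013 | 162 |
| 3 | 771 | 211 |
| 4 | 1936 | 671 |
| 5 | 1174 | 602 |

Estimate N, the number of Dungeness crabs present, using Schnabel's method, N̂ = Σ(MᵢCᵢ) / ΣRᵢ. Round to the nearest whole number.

Marked at large before each occasion: Mᵢ = Σⱼ<ᵢ (Cⱼ − Rⱼ) → M1=0, M2=1218, M3=2069, M4=2629, M5=3894
Σ MᵢCᵢ = 0·1218 + 1218·1013 + 2069·771 + 2629·1936 + 3894·1174 = 0 + 1233834 + 1595199 + 5089744 + 4571556 = 12490333
Σ Rᵢ = 0 + 162 + 211 + 671 + 602 = 1646
N̂ = 12490333 / 1646 ≈ 7588.3 → 7588

N ≈ 7588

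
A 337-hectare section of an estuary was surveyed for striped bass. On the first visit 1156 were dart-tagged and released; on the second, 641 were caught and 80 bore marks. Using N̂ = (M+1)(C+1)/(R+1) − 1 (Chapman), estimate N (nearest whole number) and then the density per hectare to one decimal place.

density ≈ 27.2 striped bass per hectare

N̂ = 1157·642/81 − 1 = 742794/81 − 1 ≈ 9169.3 → 9169
Density = N̂ / area = 9169 / 337 ≈ 27.21 → 27.2 per hectare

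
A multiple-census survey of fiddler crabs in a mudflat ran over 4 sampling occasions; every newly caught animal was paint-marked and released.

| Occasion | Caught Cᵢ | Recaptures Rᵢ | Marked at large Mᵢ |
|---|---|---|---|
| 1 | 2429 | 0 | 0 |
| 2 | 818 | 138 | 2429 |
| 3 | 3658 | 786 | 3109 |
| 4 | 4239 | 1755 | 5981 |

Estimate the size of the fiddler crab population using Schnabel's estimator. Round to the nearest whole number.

N ≈ 14,451

Σ MᵢCᵢ = 0·2429 + 2429·818 + 3109·3658 + 5981·4239 = 0 + 1986922 + 11372722 + 25353459 = 38713103
Σ Rᵢ = 0 + 138 + 786 + 1755 = 2679
N̂ = 38713103 / 2679 ≈ 14450.6 → 14451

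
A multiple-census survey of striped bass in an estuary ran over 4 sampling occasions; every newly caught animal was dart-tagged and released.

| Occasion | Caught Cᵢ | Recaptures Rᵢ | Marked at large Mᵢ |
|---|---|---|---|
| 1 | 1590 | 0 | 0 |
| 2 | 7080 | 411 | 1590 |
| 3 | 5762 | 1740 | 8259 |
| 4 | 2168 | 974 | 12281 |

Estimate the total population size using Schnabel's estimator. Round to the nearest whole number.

Σ MᵢCᵢ = 0·1590 + 1590·7080 + 8259·5762 + 12281·2168 = 0 + 11257200 + 47588358 + 26625208 = 85470766
Σ Rᵢ = 0 + 411 + 1740 + 974 = 3125
N̂ = 85470766 / 3125 ≈ 27350.6 → 27351

N ≈ 27,351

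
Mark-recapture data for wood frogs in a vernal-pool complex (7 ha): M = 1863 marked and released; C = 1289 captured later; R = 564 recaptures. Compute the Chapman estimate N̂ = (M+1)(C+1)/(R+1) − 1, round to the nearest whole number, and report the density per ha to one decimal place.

density ≈ 607.9 wood frogs per ha

N̂ = 1864·1290/565 − 1 = 2404560/565 − 1 ≈ 4254.9 → 4255
Density = N̂ / area = 4255 / 7 ≈ 607.86 → 607.9 per ha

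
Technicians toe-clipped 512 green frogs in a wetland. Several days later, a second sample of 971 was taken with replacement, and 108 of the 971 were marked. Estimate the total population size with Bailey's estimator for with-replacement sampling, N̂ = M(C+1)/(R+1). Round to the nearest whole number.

N̂ = 512·(971+1)/(108+1) = 512·972/109 = 497664/109 ≈ 4565.7 → 4566

N ≈ 4566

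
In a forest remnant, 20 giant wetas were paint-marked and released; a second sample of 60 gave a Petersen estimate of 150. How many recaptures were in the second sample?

From N = M·C/R: R = M·C / N = 20·60 / 150 = 1200 / 150 = 8.

R = 8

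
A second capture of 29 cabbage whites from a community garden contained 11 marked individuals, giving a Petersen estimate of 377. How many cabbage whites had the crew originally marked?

From N = M·C/R: M = N·R / C = 377·11 / 29 = 4147 / 29 = 143.

M = 143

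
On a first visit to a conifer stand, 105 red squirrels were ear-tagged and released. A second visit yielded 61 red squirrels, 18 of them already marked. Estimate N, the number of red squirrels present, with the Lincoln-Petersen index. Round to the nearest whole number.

N ≈ 356

The marked fraction in the recapture sample should equal the marked fraction in the population: 18/61 = 105/N.
N = (105 × 61) / 18 = 6405 / 18 ≈ 355.8 → 356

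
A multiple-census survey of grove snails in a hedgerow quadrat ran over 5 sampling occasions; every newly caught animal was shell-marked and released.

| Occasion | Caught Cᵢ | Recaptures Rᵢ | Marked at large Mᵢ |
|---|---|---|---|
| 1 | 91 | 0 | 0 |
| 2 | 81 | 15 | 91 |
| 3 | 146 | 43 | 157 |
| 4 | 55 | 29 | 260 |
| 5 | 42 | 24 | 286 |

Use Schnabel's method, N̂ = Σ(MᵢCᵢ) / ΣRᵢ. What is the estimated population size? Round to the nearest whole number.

Σ MᵢCᵢ = 0·91 + 91·81 + 157·146 + 260·55 + 286·42 = 0 + 7371 + 22922 + 14300 + 12012 = 56605
Σ Rᵢ = 0 + 15 + 43 + 29 + 24 = 111
N̂ = 56605 / 111 ≈ 510.0 → 510

N ≈ 510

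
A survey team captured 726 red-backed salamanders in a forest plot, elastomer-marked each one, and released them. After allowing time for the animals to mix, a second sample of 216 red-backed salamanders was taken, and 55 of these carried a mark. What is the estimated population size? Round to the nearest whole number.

The marked fraction in the recapture sample should equal the marked fraction in the population: 55/216 = 726/N.
N = (726 × 216) / 55 = 156816 / 55 ≈ 2851.2 → 2851

N ≈ 2851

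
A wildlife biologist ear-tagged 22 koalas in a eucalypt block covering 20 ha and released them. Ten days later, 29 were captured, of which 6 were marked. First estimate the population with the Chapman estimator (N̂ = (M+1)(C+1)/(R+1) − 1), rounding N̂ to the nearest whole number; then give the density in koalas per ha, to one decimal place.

N̂ = 23·30/7 − 1 = 690/7 − 1 ≈ 97.6 → 98
Density = N̂ / area = 98 / 20 ≈ 4.90 → 4.9 per ha

density ≈ 4.9 koalas per ha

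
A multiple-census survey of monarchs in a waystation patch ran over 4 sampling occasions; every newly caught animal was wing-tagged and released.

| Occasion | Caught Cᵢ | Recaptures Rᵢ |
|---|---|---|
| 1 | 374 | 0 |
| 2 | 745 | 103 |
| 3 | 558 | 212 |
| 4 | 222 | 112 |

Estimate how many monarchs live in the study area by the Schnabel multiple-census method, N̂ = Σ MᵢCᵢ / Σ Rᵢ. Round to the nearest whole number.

N ≈ 2688

Marked at large before each occasion: Mᵢ = Σⱼ<ᵢ (Cⱼ − Rⱼ) → M1=0, M2=374, M3=1016, M4=1362
Σ MᵢCᵢ = 0·374 + 374·745 + 1016·558 + 1362·222 = 0 + 278630 + 566928 + 302364 = 1147922
Σ Rᵢ = 0 + 103 + 212 + 112 = 427
N̂ = 1147922 / 427 ≈ 2688.3 → 2688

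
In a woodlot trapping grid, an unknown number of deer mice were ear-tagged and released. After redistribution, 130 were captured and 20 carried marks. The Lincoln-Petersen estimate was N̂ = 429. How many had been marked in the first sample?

M = 66

From N = M·C/R: M = N·R / C = 429·20 / 130 = 8580 / 130 = 66.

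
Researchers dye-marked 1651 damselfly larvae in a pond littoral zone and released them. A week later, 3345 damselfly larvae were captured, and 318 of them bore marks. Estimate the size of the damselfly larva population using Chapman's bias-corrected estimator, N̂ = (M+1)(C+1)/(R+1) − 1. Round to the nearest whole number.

N̂ = (1651+1)(3345+1)/(318+1) − 1 = 1652·3346/319 − 1
= 5527592/319 − 1 ≈ 17327.9 − 1 ≈ 17326.9 → 17327

N ≈ 17,327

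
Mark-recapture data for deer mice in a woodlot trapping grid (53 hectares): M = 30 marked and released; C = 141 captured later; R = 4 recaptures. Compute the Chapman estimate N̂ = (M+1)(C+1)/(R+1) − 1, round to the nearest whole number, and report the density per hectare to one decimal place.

density ≈ 16.6 deer mice per hectare

N̂ = 31·142/5 − 1 = 4402/5 − 1 ≈ 879.4 → 879
Density = N̂ / area = 879 / 53 ≈ 16.58 → 16.6 per hectare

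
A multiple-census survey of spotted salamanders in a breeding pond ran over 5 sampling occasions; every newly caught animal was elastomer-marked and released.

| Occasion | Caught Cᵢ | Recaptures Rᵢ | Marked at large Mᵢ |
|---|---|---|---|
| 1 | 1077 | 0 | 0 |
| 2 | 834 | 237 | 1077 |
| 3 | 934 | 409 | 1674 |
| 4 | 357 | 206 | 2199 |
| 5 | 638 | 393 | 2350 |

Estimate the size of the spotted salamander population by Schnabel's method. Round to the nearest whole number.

N ≈ 3812

Σ MᵢCᵢ = 0·1077 + 1077·834 + 1674·934 + 2199·357 + 2350·638 = 0 + 898218 + 1563516 + 785043 + 1499300 = 4746077
Σ Rᵢ = 0 + 237 + 409 + 206 + 393 = 1245
N̂ = 4746077 / 1245 ≈ 3812.1 → 3812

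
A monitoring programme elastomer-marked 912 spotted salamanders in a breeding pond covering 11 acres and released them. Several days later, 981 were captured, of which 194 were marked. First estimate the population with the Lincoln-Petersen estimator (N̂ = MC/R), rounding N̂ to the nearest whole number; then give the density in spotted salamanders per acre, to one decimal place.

N̂ = 912·981/194 = 894672/194 ≈ 4611.7 → 4612
Density = N̂ / area = 4612 / 11 ≈ 419.27 → 419.3 per acre

density ≈ 419.3 spotted salamanders per acre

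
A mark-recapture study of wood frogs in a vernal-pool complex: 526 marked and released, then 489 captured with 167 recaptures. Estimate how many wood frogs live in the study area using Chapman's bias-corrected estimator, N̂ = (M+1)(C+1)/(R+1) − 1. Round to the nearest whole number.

N̂ = (526+1)(489+1)/(167+1) − 1 = 527·490/168 − 1
= 258230/168 − 1 ≈ 1537.1 − 1 ≈ 1536.1 → 1536

N ≈ 1536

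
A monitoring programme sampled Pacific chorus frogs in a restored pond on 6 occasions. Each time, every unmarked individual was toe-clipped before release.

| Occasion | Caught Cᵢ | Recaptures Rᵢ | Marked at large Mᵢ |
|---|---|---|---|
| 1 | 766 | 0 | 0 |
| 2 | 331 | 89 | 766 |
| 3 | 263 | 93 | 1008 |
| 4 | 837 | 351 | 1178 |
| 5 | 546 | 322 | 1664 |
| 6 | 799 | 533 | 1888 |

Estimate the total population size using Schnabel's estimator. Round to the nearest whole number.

N ≈ 2825

Σ MᵢCᵢ = 0·766 + 766·331 + 1008·263 + 1178·837 + 1664·546 + 1888·799 = 0 + 253546 + 265104 + 985986 + 908544 + 1508512 = 3921692
Σ Rᵢ = 0 + 89 + 93 + 351 + 322 + 533 = 1388
N̂ = 3921692 / 1388 ≈ 2825.4 → 2825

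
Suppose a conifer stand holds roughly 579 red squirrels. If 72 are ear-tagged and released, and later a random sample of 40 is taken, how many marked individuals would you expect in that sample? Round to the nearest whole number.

The marked fraction of the population is 72/579, so in a sample of 40 expect C·(M/N) marked.
E[R] = 72 × 40 / 579 = 2880 / 579 ≈ 5.0 → 5

expected recaptures ≈ 5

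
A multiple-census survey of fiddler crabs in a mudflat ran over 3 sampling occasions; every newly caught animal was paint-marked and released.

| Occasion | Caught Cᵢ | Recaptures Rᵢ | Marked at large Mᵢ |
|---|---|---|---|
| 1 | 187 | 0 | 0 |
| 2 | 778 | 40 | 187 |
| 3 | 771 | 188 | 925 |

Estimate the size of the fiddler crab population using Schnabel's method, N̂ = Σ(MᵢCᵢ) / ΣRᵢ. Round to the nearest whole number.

N ≈ 3766

Σ MᵢCᵢ = 0·187 + 187·778 + 925·771 = 0 + 145486 + 713175 = 858661
Σ Rᵢ = 0 + 40 + 188 = 228
N̂ = 858661 / 228 ≈ 3766.1 → 3766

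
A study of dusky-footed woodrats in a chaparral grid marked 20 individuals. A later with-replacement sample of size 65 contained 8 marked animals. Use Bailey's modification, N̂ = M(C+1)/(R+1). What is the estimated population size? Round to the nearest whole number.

N̂ = 20·(65+1)/(8+1) = 20·66/9 = 1320/9 ≈ 146.7 → 147

N ≈ 147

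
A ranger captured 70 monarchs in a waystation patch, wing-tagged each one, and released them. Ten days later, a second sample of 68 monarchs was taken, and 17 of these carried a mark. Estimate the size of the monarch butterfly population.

N = 280

The marked fraction in the recapture sample should equal the marked fraction in the population: 17/68 = 70/N.
N = (70 × 68) / 17 = 4760 / 17 = 280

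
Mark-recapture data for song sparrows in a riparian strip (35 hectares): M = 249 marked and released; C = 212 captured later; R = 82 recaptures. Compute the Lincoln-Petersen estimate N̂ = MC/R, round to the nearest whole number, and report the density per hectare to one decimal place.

N̂ = 249·212/82 = 52788/82 ≈ 643.8 → 644
Density = N̂ / area = 644 / 35 ≈ 18.40 → 18.4 per hectare

density ≈ 18.4 song sparrows per hectare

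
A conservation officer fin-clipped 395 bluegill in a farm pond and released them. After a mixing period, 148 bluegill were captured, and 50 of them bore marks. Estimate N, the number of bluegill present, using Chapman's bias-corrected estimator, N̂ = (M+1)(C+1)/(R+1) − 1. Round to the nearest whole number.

N ≈ 1156

N̂ = (395+1)(148+1)/(50+1) − 1 = 396·149/51 − 1
= 59004/51 − 1 ≈ 1156.9 − 1 ≈ 1155.9 → 1156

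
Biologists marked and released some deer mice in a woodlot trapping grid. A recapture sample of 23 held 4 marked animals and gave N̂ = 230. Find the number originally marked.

M = 40

From N = M·C/R: M = N·R / C = 230·4 / 23 = 920 / 23 = 40.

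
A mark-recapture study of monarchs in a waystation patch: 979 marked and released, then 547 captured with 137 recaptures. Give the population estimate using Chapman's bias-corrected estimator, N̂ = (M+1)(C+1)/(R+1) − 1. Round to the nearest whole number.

N̂ = (979+1)(547+1)/(137+1) − 1 = 980·548/138 − 1
= 537040/138 − 1 ≈ 3891.6 − 1 ≈ 3890.6 → 3891

N ≈ 3891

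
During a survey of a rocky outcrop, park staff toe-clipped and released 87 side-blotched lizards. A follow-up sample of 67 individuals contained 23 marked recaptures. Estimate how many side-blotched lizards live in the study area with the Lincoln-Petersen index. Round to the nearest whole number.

N ≈ 253

N = (87 × 67) / 23 = 5829 / 23 ≈ 253.4 → 253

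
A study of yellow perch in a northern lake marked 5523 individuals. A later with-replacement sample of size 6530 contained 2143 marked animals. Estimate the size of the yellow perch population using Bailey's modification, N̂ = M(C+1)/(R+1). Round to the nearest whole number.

N ≈ 16,824

N̂ = 5523·(6530+1)/(2143+1) = 5523·6531/2144 = 36070713/2144 ≈ 16824.0 → 16824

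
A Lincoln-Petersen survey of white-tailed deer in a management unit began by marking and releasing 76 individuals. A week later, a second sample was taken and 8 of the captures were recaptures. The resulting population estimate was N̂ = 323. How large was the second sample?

C = 34

From N = M·C/R: C = N·R / M = 323·8 / 76 = 2584 / 76 = 34.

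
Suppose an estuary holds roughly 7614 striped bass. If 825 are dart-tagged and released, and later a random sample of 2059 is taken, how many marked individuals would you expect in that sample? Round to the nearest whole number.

expected recaptures ≈ 223

The marked fraction of the population is 825/7614, so in a sample of 2059 expect C·(M/N) marked.
E[R] = 825 × 2059 / 7614 = 1698675 / 7614 ≈ 223.1 → 223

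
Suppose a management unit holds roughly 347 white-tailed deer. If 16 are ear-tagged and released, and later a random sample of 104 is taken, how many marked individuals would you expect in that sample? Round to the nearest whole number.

The marked fraction of the population is 16/347, so in a sample of 104 expect C·(M/N) marked.
E[R] = 16 × 104 / 347 = 1664 / 347 ≈ 4.8 → 5

expected recaptures ≈ 5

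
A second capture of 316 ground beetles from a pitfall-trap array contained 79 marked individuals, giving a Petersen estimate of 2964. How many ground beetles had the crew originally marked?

From N = M·C/R: M = N·R / C = 2964·79 / 316 = 234156 / 316 = 741.

M = 741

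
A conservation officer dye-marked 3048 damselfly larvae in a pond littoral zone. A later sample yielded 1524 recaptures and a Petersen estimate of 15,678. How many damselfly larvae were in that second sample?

C = 7839

From N = M·C/R: C = N·R / M = 15678·1524 / 3048 = 23893272 / 3048 = 7839.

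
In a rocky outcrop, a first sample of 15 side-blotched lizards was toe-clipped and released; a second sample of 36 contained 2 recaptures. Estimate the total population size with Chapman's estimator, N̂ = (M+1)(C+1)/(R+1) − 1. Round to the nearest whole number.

N̂ = (15+1)(36+1)/(2+1) − 1 = 16·37/3 − 1
= 592/3 − 1 ≈ 197.3 − 1 ≈ 196.3 → 196

N ≈ 196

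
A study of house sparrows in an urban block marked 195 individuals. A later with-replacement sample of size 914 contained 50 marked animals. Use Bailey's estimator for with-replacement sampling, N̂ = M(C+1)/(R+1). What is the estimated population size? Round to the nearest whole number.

N ≈ 3499

N̂ = 195·(914+1)/(50+1) = 195·915/51 = 178425/51 ≈ 3498.5 → 3499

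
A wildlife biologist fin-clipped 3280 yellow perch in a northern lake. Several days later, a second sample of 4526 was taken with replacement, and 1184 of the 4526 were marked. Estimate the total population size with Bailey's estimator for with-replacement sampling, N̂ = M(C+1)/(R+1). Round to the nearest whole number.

N ≈ 12,530

N̂ = 3280·(4526+1)/(1184+1) = 3280·4527/1185 = 14848560/1185 ≈ 12530.4 → 12530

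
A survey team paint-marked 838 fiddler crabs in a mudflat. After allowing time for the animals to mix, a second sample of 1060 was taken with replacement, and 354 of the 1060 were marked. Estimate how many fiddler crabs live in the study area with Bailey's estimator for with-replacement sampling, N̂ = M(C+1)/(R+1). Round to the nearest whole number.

N̂ = 838·(1060+1)/(354+1) = 838·1061/355 = 889118/355 ≈ 2504.6 → 2505

N ≈ 2505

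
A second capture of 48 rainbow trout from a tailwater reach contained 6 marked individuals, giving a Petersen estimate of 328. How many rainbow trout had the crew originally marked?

M = 41

From N = M·C/R: M = N·R / C = 328·6 / 48 = 1968 / 48 = 41.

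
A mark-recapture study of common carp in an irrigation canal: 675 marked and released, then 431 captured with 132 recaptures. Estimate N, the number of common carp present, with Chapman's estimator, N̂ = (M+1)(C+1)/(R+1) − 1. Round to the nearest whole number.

N ≈ 2195

N̂ = (675+1)(431+1)/(132+1) − 1 = 676·432/133 − 1
= 292032/133 − 1 ≈ 2195.7 − 1 ≈ 2194.7 → 2195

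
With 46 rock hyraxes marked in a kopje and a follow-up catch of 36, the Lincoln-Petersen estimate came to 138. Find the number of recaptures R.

R = 12

From N = M·C/R: R = M·C / N = 46·36 / 138 = 1656 / 138 = 12.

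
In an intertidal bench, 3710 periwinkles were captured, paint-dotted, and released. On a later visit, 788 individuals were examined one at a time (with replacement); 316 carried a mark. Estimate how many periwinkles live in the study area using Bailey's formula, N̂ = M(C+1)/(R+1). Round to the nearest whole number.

N̂ = 3710·(788+1)/(316+1) = 3710·789/317 = 2927190/317 ≈ 9234.0 → 9234

N ≈ 9234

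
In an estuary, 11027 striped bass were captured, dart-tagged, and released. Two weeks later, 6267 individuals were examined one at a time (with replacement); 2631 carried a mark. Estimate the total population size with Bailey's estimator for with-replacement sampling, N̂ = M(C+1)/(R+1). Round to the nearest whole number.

N̂ = 11027·(6267+1)/(2631+1) = 11027·6268/2632 = 69117236/2632 ≈ 26260.3 → 26260

N ≈ 26,260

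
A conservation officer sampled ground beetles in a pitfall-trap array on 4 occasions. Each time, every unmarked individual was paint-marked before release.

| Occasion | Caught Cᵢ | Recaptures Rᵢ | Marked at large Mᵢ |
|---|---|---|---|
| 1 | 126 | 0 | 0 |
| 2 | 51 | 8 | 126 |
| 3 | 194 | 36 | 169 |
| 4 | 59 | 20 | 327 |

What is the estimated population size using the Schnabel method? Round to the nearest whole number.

N ≈ 914

Σ MᵢCᵢ = 0·126 + 126·51 + 169·194 + 327·59 = 0 + 6426 + 32786 + 19293 = 58505
Σ Rᵢ = 0 + 8 + 36 + 20 = 64
N̂ = 58505 / 64 ≈ 914.1 → 914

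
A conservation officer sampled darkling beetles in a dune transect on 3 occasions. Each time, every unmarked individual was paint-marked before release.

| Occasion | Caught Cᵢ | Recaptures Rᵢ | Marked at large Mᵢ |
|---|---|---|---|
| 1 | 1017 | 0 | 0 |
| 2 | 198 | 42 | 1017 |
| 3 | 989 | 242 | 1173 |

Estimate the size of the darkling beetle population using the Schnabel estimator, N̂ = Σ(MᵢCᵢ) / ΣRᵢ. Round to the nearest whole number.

N ≈ 4794

Σ MᵢCᵢ = 0·1017 + 1017·198 + 1173·989 = 0 + 201366 + 1160097 = 1361463
Σ Rᵢ = 0 + 42 + 242 = 284
N̂ = 1361463 / 284 ≈ 4793.9 → 4794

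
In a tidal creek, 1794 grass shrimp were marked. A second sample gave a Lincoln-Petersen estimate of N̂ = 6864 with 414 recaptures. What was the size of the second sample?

From N = M·C/R: C = N·R / M = 6864·414 / 1794 = 2841696 / 1794 = 1584.

C = 1584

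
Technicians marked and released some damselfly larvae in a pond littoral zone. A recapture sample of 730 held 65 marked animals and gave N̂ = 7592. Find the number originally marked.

From N = M·C/R: M = N·R / C = 7592·65 / 730 = 493480 / 730 = 676.

M = 676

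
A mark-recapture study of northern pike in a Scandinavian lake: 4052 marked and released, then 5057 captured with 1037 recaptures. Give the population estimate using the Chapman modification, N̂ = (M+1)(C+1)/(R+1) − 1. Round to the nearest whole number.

N ≈ 19,749

N̂ = (4052+1)(5057+1)/(1037+1) − 1 = 4053·5058/1038 − 1
= 20500074/1038 − 1 ≈ 19749.6 − 1 ≈ 19748.6 → 19749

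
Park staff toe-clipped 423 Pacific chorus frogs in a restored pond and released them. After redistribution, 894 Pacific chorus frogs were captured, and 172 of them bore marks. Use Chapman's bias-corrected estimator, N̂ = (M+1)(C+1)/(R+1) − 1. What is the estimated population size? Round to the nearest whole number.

N ≈ 2193

N̂ = (423+1)(894+1)/(172+1) − 1 = 424·895/173 − 1
= 379480/173 − 1 ≈ 2193.5 − 1 ≈ 2192.5 → 2193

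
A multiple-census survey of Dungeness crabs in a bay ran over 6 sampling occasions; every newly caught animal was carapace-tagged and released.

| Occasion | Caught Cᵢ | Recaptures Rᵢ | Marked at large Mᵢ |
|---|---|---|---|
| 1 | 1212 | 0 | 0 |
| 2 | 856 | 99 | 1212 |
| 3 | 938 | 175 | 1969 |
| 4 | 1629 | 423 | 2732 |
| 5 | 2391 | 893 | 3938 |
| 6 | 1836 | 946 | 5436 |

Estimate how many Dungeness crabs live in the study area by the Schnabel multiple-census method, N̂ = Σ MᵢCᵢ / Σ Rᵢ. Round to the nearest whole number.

Σ MᵢCᵢ = 0·1212 + 1212·856 + 1969·938 + 2732·1629 + 3938·2391 + 5436·1836 = 0 + 1037472 + 1846922 + 4450428 + 9415758 + 9980496 = 26731076
Σ Rᵢ = 0 + 99 + 175 + 423 + 893 + 946 = 2536
N̂ = 26731076 / 2536 ≈ 10540.6 → 10541

N ≈ 10,541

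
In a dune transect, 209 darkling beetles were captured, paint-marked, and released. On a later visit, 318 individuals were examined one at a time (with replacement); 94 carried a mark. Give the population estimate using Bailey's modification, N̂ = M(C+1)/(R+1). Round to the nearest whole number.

N̂ = 209·(318+1)/(94+1) = 209·319/95 = 66671/95 ≈ 701.8 → 702

N ≈ 702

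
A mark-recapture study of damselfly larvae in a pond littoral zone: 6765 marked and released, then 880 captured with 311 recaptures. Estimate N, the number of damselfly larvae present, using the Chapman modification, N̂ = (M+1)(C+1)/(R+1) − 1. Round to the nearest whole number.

N ≈ 19,104

N̂ = (6765+1)(880+1)/(311+1) − 1 = 6766·881/312 − 1
= 5960846/312 − 1 ≈ 19105.3 − 1 ≈ 19104.3 → 19104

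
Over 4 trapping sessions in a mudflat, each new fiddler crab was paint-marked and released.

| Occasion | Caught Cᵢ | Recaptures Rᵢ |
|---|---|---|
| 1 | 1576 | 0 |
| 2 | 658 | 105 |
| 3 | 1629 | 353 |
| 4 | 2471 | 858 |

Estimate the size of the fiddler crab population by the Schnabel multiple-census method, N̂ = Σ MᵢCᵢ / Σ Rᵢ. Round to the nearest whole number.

Marked at large before each occasion: Mᵢ = Σⱼ<ᵢ (Cⱼ − Rⱼ) → M1=0, M2=1576, M3=2129, M4=3405
Σ MᵢCᵢ = 0·1576 + 1576·658 + 2129·1629 + 3405·2471 = 0 + 1037008 + 3468141 + 8413755 = 12918904
Σ Rᵢ = 0 + 105 + 353 + 858 = 1316
N̂ = 12918904 / 1316 ≈ 9816.8 → 9817

N ≈ 9817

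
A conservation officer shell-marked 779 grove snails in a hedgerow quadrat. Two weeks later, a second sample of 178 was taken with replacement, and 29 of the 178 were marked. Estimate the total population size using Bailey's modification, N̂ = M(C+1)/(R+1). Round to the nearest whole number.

N ≈ 4648

N̂ = 779·(178+1)/(29+1) = 779·179/30 = 139441/30 ≈ 4648.0 → 4648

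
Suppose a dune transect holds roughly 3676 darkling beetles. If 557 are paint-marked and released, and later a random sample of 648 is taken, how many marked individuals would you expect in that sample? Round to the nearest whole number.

expected recaptures ≈ 98

The marked fraction of the population is 557/3676, so in a sample of 648 expect C·(M/N) marked.
E[R] = 557 × 648 / 3676 = 360936 / 3676 ≈ 98.2 → 98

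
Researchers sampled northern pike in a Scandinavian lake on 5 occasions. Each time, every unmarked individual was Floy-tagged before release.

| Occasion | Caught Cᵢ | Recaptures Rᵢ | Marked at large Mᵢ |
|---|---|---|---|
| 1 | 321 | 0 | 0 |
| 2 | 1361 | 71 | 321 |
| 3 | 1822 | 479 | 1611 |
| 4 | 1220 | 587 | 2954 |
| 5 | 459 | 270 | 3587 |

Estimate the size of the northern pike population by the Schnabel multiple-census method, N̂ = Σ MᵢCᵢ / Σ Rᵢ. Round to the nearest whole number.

Σ MᵢCᵢ = 0·321 + 321·1361 + 1611·1822 + 2954·1220 + 3587·459 = 0 + 436881 + 2935242 + 3603880 + 1646433 = 8622436
Σ Rᵢ = 0 + 71 + 479 + 587 + 270 = 1407
N̂ = 8622436 / 1407 ≈ 6128.2 → 6128

N ≈ 6128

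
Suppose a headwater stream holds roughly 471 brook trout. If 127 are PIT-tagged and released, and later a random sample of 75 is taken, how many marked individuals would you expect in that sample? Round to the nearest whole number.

expected recaptures ≈ 20

The marked fraction of the population is 127/471, so in a sample of 75 expect C·(M/N) marked.
E[R] = 127 × 75 / 471 = 9525 / 471 ≈ 20.2 → 20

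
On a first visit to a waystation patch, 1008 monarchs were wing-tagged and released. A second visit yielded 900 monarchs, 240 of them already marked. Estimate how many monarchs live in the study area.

N = 3780

N = (1008 × 900) / 240 = 907200 / 240 = 3780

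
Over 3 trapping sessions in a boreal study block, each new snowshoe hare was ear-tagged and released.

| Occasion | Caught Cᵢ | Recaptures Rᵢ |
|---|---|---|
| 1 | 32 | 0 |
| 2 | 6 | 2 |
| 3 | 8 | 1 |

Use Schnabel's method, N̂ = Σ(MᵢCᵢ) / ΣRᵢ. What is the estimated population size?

Marked at large before each occasion: Mᵢ = Σⱼ<ᵢ (Cⱼ − Rⱼ) → M1=0, M2=32, M3=36
Σ MᵢCᵢ = 0·32 + 32·6 + 36·8 = 0 + 192 + 288 = 480
Σ Rᵢ = 0 + 2 + 1 = 3
N̂ = 480 / 3 = 160

N = 160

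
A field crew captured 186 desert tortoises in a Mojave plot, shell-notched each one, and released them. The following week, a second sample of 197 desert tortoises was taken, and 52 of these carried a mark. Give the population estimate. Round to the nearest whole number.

N = (186 × 197) / 52 = 36642 / 52 ≈ 704.7 → 705

N ≈ 705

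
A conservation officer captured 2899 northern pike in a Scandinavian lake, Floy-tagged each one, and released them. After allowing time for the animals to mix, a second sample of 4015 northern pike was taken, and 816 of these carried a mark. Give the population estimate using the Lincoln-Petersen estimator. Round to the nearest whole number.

If marked individuals mix randomly, R/C ≈ M/N, giving N ≈ M·C/R.
N = (2899 × 4015) / 816 = 11639485 / 816 ≈ 14264.1 → 14264

N ≈ 14,264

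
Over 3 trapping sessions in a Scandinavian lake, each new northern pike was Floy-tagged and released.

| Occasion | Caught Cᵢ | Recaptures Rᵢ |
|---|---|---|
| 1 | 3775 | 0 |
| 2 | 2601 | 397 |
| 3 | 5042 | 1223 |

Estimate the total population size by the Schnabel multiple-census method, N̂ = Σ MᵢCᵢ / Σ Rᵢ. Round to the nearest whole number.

N ≈ 24,670

Marked at large before each occasion: Mᵢ = Σⱼ<ᵢ (Cⱼ − Rⱼ) → M1=0, M2=3775, M3=5979
Σ MᵢCᵢ = 0·3775 + 3775·2601 + 5979·5042 = 0 + 9818775 + 30146118 = 39964893
Σ Rᵢ = 0 + 397 + 1223 = 1620
N̂ = 39964893 / 1620 ≈ 24669.7 → 24670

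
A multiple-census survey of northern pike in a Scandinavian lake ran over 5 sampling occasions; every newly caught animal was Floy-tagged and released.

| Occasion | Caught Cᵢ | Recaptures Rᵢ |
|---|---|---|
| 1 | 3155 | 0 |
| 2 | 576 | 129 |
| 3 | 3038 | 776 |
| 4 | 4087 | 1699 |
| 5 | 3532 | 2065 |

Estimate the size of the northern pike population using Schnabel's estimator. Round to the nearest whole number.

N ≈ 14,108

Marked at large before each occasion: Mᵢ = Σⱼ<ᵢ (Cⱼ − Rⱼ) → M1=0, M2=3155, M3=3602, M4=5864, M5=8252
Σ MᵢCᵢ = 0·3155 + 3155·576 + 3602·3038 + 5864·4087 + 8252·3532 = 0 + 1817280 + 10942876 + 23966168 + 29146064 = 65872388
Σ Rᵢ = 0 + 129 + 776 + 1699 + 2065 = 4669
N̂ = 65872388 / 4669 ≈ 14108.46 → 14108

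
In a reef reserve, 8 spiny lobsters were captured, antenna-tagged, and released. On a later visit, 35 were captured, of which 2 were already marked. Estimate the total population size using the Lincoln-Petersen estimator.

N = 140

If marked individuals mix randomly, R/C ≈ M/N, giving N ≈ M·C/R.
N = (8 × 35) / 2 = 280 / 2 = 140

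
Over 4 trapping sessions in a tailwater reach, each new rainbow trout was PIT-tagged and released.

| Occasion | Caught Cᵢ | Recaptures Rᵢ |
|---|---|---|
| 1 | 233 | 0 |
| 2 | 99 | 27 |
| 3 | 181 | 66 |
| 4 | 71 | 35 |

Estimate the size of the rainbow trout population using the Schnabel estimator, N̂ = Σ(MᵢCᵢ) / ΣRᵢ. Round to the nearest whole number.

N ≈ 844

Marked at large before each occasion: Mᵢ = Σⱼ<ᵢ (Cⱼ − Rⱼ) → M1=0, M2=233, M3=305, M4=420
Σ MᵢCᵢ = 0·233 + 233·99 + 305·181 + 420·71 = 0 + 23067 + 55205 + 29820 = 108092
Σ Rᵢ = 0 + 27 + 66 + 35 = 128
N̂ = 108092 / 128 ≈ 844.47 → 844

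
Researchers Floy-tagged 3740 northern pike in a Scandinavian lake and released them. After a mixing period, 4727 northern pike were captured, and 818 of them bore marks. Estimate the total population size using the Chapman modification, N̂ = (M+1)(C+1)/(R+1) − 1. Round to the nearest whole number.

N̂ = (3740+1)(4727+1)/(818+1) − 1 = 3741·4728/819 − 1
= 17687448/819 − 1 ≈ 21596.4 − 1 ≈ 21595.4 → 21595

N ≈ 21,595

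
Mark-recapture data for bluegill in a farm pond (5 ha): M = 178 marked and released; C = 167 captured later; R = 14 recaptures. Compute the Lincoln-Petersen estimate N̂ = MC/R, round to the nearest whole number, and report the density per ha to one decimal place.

N̂ = 178·167/14 = 29726/14 ≈ 2123.3 → 2123
Density = N̂ / area = 2123 / 5 ≈ 424.60 → 424.6 per ha

density ≈ 424.6 bluegill per ha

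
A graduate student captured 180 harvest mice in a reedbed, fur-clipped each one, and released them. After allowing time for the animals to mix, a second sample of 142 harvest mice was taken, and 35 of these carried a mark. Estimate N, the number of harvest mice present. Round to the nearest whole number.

N ≈ 730

N = (180 × 142) / 35 = 25560 / 35 ≈ 730.3 → 730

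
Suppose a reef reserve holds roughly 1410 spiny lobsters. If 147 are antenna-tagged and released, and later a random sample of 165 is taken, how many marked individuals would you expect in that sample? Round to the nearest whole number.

The marked fraction of the population is 147/1410, so in a sample of 165 expect C·(M/N) marked.
E[R] = 147 × 165 / 1410 = 24255 / 1410 ≈ 17.2 → 17

expected recaptures ≈ 17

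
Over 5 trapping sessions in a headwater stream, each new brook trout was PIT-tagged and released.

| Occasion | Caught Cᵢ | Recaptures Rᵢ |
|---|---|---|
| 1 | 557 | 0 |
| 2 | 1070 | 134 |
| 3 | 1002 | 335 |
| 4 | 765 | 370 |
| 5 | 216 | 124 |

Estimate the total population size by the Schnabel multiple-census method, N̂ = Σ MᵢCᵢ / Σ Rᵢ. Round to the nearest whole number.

N ≈ 4461

Marked at large before each occasion: Mᵢ = Σⱼ<ᵢ (Cⱼ − Rⱼ) → M1=0, M2=557, M3=1493, M4=2160, M5=2555
Σ MᵢCᵢ = 0·557 + 557·1070 + 1493·1002 + 2160·765 + 2555·216 = 0 + 595990 + 1495986 + 1652400 + 551880 = 4296256
Σ Rᵢ = 0 + 134 + 335 + 370 + 124 = 963
N̂ = 4296256 / 963 ≈ 4461.3 → 4461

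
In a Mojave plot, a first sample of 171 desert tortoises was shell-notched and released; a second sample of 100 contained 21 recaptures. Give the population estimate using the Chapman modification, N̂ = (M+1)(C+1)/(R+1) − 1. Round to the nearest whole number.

N ≈ 789

N̂ = (171+1)(100+1)/(21+1) − 1 = 172·101/22 − 1
= 17372/22 − 1 ≈ 789.6 − 1 ≈ 788.6 → 789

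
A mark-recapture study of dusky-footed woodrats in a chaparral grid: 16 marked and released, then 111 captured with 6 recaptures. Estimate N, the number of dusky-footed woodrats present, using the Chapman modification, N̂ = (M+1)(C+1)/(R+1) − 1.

N̂ = (16+1)(111+1)/(6+1) − 1 = 17·112/7 − 1
= 1904/7 − 1 = 272 − 1 = 271

N = 271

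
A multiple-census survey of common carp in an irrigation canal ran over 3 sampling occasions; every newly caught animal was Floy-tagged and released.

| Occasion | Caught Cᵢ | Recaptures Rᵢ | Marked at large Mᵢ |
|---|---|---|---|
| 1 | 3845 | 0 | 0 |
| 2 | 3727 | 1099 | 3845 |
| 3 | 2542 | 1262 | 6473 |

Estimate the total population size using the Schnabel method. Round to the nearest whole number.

Σ MᵢCᵢ = 0·3845 + 3845·3727 + 6473·2542 = 0 + 14330315 + 16454366 = 30784681
Σ Rᵢ = 0 + 1099 + 1262 = 2361
N̂ = 30784681 / 2361 ≈ 13038.8 → 13039

N ≈ 13,039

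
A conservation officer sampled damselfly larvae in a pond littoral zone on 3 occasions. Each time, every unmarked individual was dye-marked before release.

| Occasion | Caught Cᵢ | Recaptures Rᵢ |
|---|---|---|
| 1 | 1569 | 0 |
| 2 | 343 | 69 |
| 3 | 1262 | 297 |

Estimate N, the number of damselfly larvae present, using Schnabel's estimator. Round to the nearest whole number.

N ≈ 7825

Marked at large before each occasion: Mᵢ = Σⱼ<ᵢ (Cⱼ − Rⱼ) → M1=0, M2=1569, M3=1843
Σ MᵢCᵢ = 0·1569 + 1569·343 + 1843·1262 = 0 + 538167 + 2325866 = 2864033
Σ Rᵢ = 0 + 69 + 297 = 366
N̂ = 2864033 / 366 ≈ 7825.2 → 7825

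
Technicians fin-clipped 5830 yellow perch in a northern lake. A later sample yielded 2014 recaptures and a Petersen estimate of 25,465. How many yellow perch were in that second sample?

C = 8797

From N = M·C/R: C = N·R / M = 25465·2014 / 5830 = 51286510 / 5830 = 8797.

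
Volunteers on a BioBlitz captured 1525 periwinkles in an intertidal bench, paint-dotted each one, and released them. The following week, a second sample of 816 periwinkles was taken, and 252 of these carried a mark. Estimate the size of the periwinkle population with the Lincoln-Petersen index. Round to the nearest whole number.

N ≈ 4938

The marked fraction in the recapture sample should equal the marked fraction in the population: 252/816 = 1525/N.
N = (1525 × 816) / 252 = 1244400 / 252 ≈ 4938.1 → 4938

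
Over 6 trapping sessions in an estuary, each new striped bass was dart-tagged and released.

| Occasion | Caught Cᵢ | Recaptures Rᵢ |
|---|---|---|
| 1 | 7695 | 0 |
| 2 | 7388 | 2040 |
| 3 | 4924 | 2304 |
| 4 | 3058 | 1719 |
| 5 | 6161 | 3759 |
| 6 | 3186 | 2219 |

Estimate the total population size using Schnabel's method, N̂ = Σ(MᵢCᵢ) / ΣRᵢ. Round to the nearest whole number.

Marked at large before each occasion: Mᵢ = Σⱼ<ᵢ (Cⱼ − Rⱼ) → M1=0, M2=7695, M3=13043, M4=15663, M5=17002, M6=19404
Σ MᵢCᵢ = 0·7695 + 7695·7388 + 13043·4924 + 15663·3058 + 17002·6161 + 19404·3186 = 0 + 56850660 + 64223732 + 47897454 + 104749322 + 61821144 = 335542312
Σ Rᵢ = 0 + 2040 + 2304 + 1719 + 3759 + 2219 = 12041
N̂ = 335542312 / 12041 ≈ 27866.6 → 27867

N ≈ 27,867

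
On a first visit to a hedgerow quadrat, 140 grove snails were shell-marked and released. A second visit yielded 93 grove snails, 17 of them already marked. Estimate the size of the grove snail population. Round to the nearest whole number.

N ≈ 766

The marked fraction in the recapture sample should equal the marked fraction in the population: 17/93 = 140/N.
N = (140 × 93) / 17 = 13020 / 17 ≈ 765.9 → 766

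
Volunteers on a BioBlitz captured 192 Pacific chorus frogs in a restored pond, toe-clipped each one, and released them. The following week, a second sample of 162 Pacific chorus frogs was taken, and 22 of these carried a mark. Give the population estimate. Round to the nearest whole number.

N = (192 × 162) / 22 = 31104 / 22 ≈ 1413.8 → 1414

N ≈ 1414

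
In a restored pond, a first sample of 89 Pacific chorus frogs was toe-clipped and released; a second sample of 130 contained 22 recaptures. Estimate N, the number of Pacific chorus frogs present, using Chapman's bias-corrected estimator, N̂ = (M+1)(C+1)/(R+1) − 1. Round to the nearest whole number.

N̂ = (89+1)(130+1)/(22+1) − 1 = 90·131/23 − 1
= 11790/23 − 1 ≈ 512.6 − 1 ≈ 511.6 → 512

N ≈ 512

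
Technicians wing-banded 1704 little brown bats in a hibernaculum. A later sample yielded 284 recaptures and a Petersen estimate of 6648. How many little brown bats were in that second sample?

From N = M·C/R: C = N·R / M = 6648·284 / 1704 = 1888032 / 1704 = 1108.

C = 1108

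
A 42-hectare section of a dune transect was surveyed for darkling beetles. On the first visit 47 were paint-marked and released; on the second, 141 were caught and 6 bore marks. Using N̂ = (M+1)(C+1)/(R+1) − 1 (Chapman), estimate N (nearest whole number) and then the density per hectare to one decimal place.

density ≈ 23.2 darkling beetles per hectare

N̂ = 48·142/7 − 1 = 6816/7 − 1 ≈ 972.7 → 973
Density = N̂ / area = 973 / 42 ≈ 23.17 → 23.2 per hectare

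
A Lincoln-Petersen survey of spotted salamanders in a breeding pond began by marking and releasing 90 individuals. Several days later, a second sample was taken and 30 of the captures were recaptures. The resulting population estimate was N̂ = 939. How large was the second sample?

From N = M·C/R: C = N·R / M = 939·30 / 90 = 28170 / 90 = 313.

C = 313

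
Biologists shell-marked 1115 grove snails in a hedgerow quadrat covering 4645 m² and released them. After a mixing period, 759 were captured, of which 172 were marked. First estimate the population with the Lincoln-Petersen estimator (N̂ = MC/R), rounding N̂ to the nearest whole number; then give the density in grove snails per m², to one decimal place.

N̂ = 1115·759/172 = 846285/172 ≈ 4920.3 → 4920
Density = N̂ / area = 4920 / 4645 ≈ 1.06 → 1.1 per m²

density ≈ 1.1 grove snails per m²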